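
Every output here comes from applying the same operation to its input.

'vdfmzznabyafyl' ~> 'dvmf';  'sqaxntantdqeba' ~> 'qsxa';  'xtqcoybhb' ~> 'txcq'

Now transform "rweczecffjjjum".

wrce

What's happening: swap each adjacent pair of characters (1↔2, 3↔4, ...), then keep only the first 4 characters.
Applying both steps to "rweczecffjjjum": "wrceezfcjfjjmu", then "wrce".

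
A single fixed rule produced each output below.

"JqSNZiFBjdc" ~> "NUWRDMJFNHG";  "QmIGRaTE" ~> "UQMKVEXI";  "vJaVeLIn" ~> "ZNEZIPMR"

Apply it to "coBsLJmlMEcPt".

GSFWPNQPQIGTX

In each case the input is transformed by: shift every letter 4 places forward in the alphabet (wrapping around), then convert every letter to uppercase.
Working it through for "coBsLJmlMEcPt": intermediate "gsFwPNqpQIgTx", final "GSFWPNQPQIGTX".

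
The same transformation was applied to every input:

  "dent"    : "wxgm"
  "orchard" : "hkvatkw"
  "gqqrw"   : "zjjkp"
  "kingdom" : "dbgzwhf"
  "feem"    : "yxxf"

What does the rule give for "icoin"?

In each case the input is transformed by: shift every letter 7 places backward in the alphabet (wrapping around).
"icoin" → "bvhbg".

bvhbg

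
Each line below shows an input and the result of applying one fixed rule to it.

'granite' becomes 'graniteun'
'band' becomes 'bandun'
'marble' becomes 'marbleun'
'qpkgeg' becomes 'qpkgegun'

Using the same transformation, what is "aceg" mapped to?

acegun

In each case the input is transformed by: append "un".
So "aceg" becomes "acegun".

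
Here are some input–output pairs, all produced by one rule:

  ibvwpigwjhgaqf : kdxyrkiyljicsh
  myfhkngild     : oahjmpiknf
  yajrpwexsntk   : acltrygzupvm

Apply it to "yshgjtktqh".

Looking at the pairs, the operation is to shift every letter 2 places forward in the alphabet (wrapping around).
Doing the same to "yshgjtktqh": "aujilvmvsj".

aujilvmvsj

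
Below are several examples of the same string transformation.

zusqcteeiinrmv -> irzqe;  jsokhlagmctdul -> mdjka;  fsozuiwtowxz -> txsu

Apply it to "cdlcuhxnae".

The rule is to swap the front and back halves of the string, then keep one character in every 3, starting at position 2 (positions 2nd, 5th, 8th, ...).
"cdlcuhxnae" → "hxnaecdlcu" → "xel".
(Check on "jsokhlagmctdul": → "gmctduljsokhla" → "mdjka" ✓)

xel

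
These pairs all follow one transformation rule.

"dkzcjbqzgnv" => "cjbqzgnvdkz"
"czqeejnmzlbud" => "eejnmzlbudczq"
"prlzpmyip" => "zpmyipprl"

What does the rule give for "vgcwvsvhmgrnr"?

The pattern: move the first 3 characters to the end (rotate left by 3).
Applying that to "vgcwvsvhmgrnr" gives "wvsvhmgrnrvgc".

wvsvhmgrnrvgc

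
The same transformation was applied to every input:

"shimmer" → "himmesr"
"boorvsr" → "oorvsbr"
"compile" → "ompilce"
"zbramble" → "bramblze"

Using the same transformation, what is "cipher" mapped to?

iphecr

The pattern: swap the first and last characters, then move the first character to the end.
For "cipher", step one produces "riphec"; step two turns that into "iphecr".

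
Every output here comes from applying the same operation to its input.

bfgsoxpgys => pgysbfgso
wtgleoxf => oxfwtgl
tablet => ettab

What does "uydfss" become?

What's happening: swap the front and back halves of the string, then delete the first character.
For "uydfss", step one produces "fssuyd"; step two turns that into "ssuyd".

ssuyd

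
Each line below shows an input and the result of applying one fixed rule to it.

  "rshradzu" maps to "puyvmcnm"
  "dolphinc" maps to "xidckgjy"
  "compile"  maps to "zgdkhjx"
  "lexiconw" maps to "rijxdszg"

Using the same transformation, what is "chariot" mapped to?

ojdmvcx

Each output is the input with this applied: reverse the string, then shift every letter 5 places backward in the alphabet (wrapping around).
For "chariot" the result is "ojdmvcx".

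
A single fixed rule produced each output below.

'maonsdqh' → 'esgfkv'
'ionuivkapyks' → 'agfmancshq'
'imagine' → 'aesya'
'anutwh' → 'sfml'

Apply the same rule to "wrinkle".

ojafc

The transformation: delete the last 2 characters, then shift every letter 8 places backward in the alphabet (wrapping around).
Working it through for "wrinkle": intermediate "wrink", final "ojafc".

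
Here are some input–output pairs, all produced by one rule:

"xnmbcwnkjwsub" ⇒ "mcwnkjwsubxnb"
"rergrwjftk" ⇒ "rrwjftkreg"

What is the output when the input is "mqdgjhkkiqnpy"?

djhkkiqnpymqg

In each case the input is transformed by: move the first 3 characters to the end (rotate left by 3), then swap the first and last characters.
"mqdgjhkkiqnpy" → "gjhkkiqnpymqd" → "djhkkiqnpymqg".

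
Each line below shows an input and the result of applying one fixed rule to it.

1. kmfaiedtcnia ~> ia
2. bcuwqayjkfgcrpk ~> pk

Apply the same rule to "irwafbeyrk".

rk

Each output is the input with this applied: keep only the last 2 characters.
"irwafbeyrk" → "rk".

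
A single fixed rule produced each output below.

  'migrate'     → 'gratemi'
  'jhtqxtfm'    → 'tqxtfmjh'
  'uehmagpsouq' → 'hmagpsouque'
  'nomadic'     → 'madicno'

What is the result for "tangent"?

In each case the input is transformed by: move the first 2 characters to the end (rotate left by 2).
On "tangent" that produces "ngentta".

ngentta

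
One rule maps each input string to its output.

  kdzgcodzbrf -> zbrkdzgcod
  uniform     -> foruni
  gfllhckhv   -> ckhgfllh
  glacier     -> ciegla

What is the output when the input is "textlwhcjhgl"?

jhgtextlwhc

The pattern: delete the last character, then move the last 3 characters to the front (rotate right by 3).
Starting from "textlwhcjhgl": after the first operation, "textlwhcjhg"; after the second, "jhgtextlwhc".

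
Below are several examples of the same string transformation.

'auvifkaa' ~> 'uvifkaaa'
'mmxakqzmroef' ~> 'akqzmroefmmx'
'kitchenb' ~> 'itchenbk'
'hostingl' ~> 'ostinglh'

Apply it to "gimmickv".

immickvg

The pattern: swap the front and back halves of the string, then move the last 3 characters to the front (rotate right by 3).
"gimmickv" → "ickvgimm" → "immickvg".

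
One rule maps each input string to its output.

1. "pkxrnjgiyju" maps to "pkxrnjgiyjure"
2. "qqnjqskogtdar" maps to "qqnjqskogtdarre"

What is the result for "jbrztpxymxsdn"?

jbrztpxymxsdnre

Rule — append "re".
Doing the same to "jbrztpxymxsdn": "jbrztpxymxsdnre".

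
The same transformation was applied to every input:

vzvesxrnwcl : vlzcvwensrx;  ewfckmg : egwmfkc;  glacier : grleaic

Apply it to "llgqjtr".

lrltgjq

In each case the input is transformed by: take characters alternately from the front and the back (1st, last, 2nd, 2nd-last, ...).
"llgqjtr" → "lrltgjq".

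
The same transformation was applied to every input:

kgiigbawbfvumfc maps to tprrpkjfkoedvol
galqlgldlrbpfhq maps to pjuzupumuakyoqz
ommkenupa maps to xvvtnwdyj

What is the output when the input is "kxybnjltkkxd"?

In each case the input is transformed by: shift every letter 9 places forward in the alphabet (wrapping around).
So "kxybnjltkkxd" becomes "tghkwsucttgm".

tghkwsucttgm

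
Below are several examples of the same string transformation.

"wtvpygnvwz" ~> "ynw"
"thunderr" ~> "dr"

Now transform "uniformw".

om

What's happening: delete the first 3 characters, then keep every other character starting from the second (positions 2nd, 4th, 6th, ...).
So "uniformw" becomes "om".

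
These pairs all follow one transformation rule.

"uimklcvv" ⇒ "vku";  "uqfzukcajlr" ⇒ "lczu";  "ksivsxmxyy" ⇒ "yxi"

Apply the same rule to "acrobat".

ar

What's happening: reverse the string, then keep one character in every 3, starting at position 2 (positions 2nd, 5th, 8th, ...).
Starting from "acrobat": after the first operation, "taborca"; after the second, "ar".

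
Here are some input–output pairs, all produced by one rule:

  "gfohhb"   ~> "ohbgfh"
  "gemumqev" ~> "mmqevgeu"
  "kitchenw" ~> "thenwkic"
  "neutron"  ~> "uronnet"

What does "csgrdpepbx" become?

Each output is the input with this applied: move the first 3 characters to the end (rotate left by 3), then swap the first and last characters.
So "csgrdpepbx" becomes "gdpepbxcsr".
(Check on "gemumqev": → "umqevgem" → "mmqevgeu" ✓)

gdpepbxcsr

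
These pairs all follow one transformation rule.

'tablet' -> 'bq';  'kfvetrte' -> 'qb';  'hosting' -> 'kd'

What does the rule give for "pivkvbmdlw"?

Each output is the input with this applied: shift every letter 3 places backward in the alphabet (wrapping around), then keep only the last 2 characters.
For "pivkvbmdlw", step one produces "mfshsyjait"; step two turns that into "it".
(Check on "hosting": → "elpqfkd" → "kd" ✓)

it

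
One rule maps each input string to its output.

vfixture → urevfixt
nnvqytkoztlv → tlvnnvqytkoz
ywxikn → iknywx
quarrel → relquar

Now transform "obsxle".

Each output is the input with this applied: move the last 3 characters to the front (rotate right by 3).
So "obsxle" becomes "xleobs".

xleobs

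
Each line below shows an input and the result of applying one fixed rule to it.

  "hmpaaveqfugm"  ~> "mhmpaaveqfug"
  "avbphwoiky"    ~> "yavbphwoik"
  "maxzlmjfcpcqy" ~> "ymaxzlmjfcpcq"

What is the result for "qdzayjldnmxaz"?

zqdzayjldnmxa

The rule is to move the last character to the front.
For "qdzayjldnmxaz" the result is "zqdzayjldnmxa".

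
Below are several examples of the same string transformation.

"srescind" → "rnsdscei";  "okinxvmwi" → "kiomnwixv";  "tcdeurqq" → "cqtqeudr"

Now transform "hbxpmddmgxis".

bihspgxxddmm

In each case the input is transformed by: swap each adjacent pair of characters (1↔2, 3↔4, ...), then take characters alternately from the front and the back (1st, last, 2nd, 2nd-last, ...).
"hbxpmddmgxis" → "bhpxdmmdxgsi" → "bihspgxxddmm".
(Check on "srescind": → "rsseicdn" → "rnsdscei" ✓)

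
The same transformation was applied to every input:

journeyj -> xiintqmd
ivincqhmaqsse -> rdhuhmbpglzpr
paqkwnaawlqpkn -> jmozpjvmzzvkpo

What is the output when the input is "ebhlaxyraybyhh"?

Each output is the input with this applied: shift every letter 1 place backward in the alphabet (wrapping around), then move the last 2 characters to the front (rotate right by 2).
"ebhlaxyraybyhh" → "dagkzwxqzxaxgg" → "ggdagkzwxqzxax".

ggdagkzwxqzxax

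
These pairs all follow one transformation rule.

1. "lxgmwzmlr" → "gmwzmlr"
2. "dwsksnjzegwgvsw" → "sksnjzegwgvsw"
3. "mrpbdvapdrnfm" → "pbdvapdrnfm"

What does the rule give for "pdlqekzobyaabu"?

lqekzobyaabu

Looking at the pairs, the operation is to delete the first 2 characters.
For "pdlqekzobyaabu" the result is "lqekzobyaabu".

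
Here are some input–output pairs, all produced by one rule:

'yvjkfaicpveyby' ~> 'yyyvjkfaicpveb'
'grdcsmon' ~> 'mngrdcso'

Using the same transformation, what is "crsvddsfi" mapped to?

sicrsvddf

The rule is to move the last 2 characters to the front (rotate right by 2), then swap the first and last characters.
For "crsvddsfi" the result is "sicrsvddf".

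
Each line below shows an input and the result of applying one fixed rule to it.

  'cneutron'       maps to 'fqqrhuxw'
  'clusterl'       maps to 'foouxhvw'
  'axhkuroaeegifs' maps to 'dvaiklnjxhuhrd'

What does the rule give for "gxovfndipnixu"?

jxaarlyqisqlg

Looking at the pairs, the operation is to take characters alternately from the front and the back (1st, last, 2nd, 2nd-last, ...), then shift every letter 3 places forward in the alphabet (wrapping around).
"gxovfndipnixu" → "guxxoivnfpnid" → "jxaarlyqisqlg".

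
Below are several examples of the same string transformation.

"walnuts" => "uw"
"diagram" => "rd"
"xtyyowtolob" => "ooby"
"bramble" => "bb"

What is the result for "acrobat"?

Each output is the input with this applied: move the first 3 characters to the end (rotate left by 3), then keep one character in every 3, starting at position 2 (positions 2nd, 5th, 8th, ...).
"acrobat" → "obatacr" → "ba".

ba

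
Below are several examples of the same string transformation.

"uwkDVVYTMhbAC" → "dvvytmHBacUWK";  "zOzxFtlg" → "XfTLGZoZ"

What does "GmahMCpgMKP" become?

HmcPGmkpgMA

In each case the input is transformed by: flip the case of every letter, then move the first 3 characters to the end (rotate left by 3).
Working it through for "GmahMCpgMKP": intermediate "gMAHmcPGmkp", final "HmcPGmkpgMA".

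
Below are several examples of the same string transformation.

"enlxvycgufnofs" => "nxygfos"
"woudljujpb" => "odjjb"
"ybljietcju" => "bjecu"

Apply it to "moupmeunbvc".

openv

Each output is the input with this applied: keep every other character starting from the second (positions 2nd, 4th, 6th, ...).
So "moupmeunbvc" becomes "openv".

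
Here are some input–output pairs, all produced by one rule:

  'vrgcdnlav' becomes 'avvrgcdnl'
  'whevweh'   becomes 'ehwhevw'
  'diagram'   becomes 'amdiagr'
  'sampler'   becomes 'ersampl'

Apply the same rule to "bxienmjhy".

hybxienmj

The pattern: move the last 2 characters to the front (rotate right by 2).
Doing the same to "bxienmjhy": "hybxienmj".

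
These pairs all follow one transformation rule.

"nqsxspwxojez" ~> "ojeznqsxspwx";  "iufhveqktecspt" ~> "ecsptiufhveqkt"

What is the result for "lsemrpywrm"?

In each case the input is transformed by: swap the front and back halves of the string, then move the first 2 characters to the end (rotate left by 2).
On "lsemrpywrm": the first step gives "pywrmlsemr", and the second then gives "wrmlsemrpy".

wrmlsemrpy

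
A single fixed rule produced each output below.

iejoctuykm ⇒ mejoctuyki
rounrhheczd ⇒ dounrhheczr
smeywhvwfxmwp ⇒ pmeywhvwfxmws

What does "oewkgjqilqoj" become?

In each case the input is transformed by: swap the first and last characters.
Applying that to "oewkgjqilqoj" gives "jewkgjqilqoo".

jewkgjqilqoo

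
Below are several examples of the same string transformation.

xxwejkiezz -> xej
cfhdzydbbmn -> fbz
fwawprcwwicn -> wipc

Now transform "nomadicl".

oi

Rule — take characters alternately from the front and the back (1st, last, 2nd, 2nd-last, ...), then keep one character in every 3, starting at position 3 (positions 3rd, 6th, 9th, ...).
Doing the same to "nomadicl": "oi".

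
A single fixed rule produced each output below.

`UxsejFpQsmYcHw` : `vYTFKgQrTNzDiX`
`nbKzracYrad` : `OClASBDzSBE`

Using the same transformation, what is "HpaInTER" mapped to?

The transformation: flip the case of every letter, then shift every letter 1 place forward in the alphabet (wrapping around).
Applying both steps to "HpaInTER": "hPAiNter", then "iQBjOufs".

iQBjOufs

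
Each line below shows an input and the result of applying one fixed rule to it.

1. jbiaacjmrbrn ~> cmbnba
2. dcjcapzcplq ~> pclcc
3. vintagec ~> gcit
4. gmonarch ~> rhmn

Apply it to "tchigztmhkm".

Looking at the pairs, the operation is to keep every other character starting from the second (positions 2nd, 4th, 6th, ...), then move the first 2 characters to the end (rotate left by 2).
Doing the same to "tchigztmhkm": "zmkci".

zmkci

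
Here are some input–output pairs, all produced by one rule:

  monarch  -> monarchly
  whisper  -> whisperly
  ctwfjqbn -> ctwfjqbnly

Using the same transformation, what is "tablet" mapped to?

tabletly

The pattern: append "ly".
"tablet" → "tabletly".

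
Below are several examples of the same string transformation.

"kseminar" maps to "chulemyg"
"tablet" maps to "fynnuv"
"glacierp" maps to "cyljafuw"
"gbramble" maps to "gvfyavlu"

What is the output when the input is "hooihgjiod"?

adcixbiicb

What's happening: shift every letter 6 places backward in the alphabet (wrapping around), then swap the front and back halves of the string.
Applying that to "hooihgjiod" gives "adcixbiicb".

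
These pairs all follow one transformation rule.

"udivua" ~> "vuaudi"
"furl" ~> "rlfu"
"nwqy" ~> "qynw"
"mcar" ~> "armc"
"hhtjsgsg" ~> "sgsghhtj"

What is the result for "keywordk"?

In each case the input is transformed by: swap the front and back halves of the string.
"keywordk" → "ordkkeyw".

ordkkeyw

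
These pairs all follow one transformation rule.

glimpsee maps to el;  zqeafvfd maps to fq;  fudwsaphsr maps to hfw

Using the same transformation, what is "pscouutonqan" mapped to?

nncu

In each case the input is transformed by: swap the front and back halves of the string, then keep one character in every 3, starting at position 3 (positions 3rd, 6th, 9th, ...).
For "pscouutonqan", step one produces "tonqanpscouu"; step two turns that into "nncu".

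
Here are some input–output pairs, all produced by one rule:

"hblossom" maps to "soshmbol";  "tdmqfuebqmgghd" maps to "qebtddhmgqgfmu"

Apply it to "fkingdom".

In each case the input is transformed by: take characters alternately from the front and the back (1st, last, 2nd, 2nd-last, ...), then move the last 3 characters to the front (rotate right by 3).
Working it through for "fkingdom": intermediate "fmkoidng", final "dngfmkoi".

dngfmkoi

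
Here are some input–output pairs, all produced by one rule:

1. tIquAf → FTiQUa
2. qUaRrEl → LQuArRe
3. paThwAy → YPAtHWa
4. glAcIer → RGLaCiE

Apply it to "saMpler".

The pattern: move the last character to the front, then flip the case of every letter.
"saMpler" → "rsaMple" → "RSAmPLE".

RSAmPLE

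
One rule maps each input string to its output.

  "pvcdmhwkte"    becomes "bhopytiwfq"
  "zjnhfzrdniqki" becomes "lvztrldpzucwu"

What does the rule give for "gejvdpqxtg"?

The rule is to shift every letter 12 places forward in the alphabet (wrapping around).
So "gejvdpqxtg" becomes "sqvhpbcjfs".

sqvhpbcjfs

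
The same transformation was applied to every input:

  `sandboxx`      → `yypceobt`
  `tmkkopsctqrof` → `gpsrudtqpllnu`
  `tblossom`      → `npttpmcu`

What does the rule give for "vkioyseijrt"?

uskjftzpjlw

The pattern: reverse the string, then shift every letter 1 place forward in the alphabet (wrapping around).
So "vkioyseijrt" becomes "uskjftzpjlw".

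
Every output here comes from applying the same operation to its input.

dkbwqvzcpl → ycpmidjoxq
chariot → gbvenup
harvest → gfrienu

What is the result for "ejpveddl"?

The pattern: shift every letter 13 places forward in the alphabet (wrapping around) — i.e. ROT13, then reverse the string.
"ejpveddl" → "rwcirqqy" → "yqqricwr".

yqqricwr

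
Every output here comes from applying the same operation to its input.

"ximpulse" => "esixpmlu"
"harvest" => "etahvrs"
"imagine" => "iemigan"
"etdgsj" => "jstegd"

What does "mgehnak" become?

The rule is to swap each adjacent pair of characters (1↔2, 3↔4, ...), then move the last 2 characters to the front (rotate right by 2).
"mgehnak" → "nkgmhea".

nkgmhea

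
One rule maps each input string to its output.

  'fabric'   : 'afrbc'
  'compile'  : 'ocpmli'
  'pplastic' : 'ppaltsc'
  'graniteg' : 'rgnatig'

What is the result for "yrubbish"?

rybuibh

Rule — swap each adjacent pair of characters (1↔2, 3↔4, ...), then delete the last character.
Applying both steps to "yrubbish": "rybuibhs", then "rybuibh".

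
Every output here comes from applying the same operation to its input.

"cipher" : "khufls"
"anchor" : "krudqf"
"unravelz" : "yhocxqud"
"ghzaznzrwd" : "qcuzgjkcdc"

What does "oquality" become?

olwbrtxd

The transformation: shift every letter 3 places forward in the alphabet (wrapping around), then swap the front and back halves of the string.
For "oquality", step one produces "rtxdolwb"; step two turns that into "olwbrtxd".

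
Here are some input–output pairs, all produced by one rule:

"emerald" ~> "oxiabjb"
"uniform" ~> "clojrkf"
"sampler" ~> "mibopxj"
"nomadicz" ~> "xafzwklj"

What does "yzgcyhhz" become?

The rule is to move the first 3 characters to the end (rotate left by 3), then shift every letter 3 places backward in the alphabet (wrapping around).
"yzgcyhhz" → "cyhhzyzg" → "zveewvwd".

zveewvwd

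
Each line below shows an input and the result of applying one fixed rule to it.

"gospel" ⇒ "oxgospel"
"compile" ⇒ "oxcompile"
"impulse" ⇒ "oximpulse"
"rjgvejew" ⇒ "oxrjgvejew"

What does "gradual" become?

Looking at the pairs, the operation is to prepend "ox".
So "gradual" becomes "oxgradual".

oxgradual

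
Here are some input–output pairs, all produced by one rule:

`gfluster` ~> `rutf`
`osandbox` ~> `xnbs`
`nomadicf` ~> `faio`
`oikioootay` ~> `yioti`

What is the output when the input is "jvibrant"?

tbav

Each output is the input with this applied: keep every other character starting from the second (positions 2nd, 4th, 6th, ...), then swap the first and last characters.
Starting from "jvibrant": after the first operation, "vbat"; after the second, "tbav".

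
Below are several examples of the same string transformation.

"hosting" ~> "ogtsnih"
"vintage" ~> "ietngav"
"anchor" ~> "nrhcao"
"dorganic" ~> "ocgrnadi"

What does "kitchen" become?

The pattern: swap the first and last characters, then swap each adjacent pair of characters (1↔2, 3↔4, ...).
Starting from "kitchen": after the first operation, "nitchek"; after the second, "inctehk".
(Check on "dorganic": → "corganid" → "ocgrnadi" ✓)

inctehk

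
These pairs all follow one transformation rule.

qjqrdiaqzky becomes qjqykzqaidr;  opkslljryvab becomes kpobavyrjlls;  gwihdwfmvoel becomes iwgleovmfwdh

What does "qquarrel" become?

Looking at the pairs, the operation is to move the first 3 characters to the end (rotate left by 3), then reverse the string.
Starting from "qquarrel": after the first operation, "arrelqqu"; after the second, "uqqlerra".

uqqlerra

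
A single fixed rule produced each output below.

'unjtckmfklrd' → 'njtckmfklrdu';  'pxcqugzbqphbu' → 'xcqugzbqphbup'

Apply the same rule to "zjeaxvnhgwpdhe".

The transformation: move the first character to the end.
"zjeaxvnhgwpdhe" → "jeaxvnhgwpdhez".

jeaxvnhgwpdhez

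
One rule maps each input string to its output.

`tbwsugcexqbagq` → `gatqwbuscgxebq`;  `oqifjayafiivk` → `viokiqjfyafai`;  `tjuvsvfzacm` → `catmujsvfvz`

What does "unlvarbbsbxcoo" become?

ocuolnavbrsbxb

Rule — move the last 3 characters to the front (rotate right by 3), then swap each adjacent pair of characters (1↔2, 3↔4, ...).
Applying both steps to "unlvarbbsbxcoo": "coounlvarbbsbx", then "ocuolnavbrsbxb".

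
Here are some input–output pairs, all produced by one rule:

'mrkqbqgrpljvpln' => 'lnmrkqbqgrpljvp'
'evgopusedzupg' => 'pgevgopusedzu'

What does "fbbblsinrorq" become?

The pattern: move the last 2 characters to the front (rotate right by 2).
For "fbbblsinrorq" the result is "rqfbbblsinro".

rqfbbblsinro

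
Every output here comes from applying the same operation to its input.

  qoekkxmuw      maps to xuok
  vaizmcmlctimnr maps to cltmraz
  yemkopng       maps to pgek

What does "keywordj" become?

rjew

Each output is the input with this applied: keep every other character starting from the second (positions 2nd, 4th, 6th, ...), then move the first 2 characters to the end (rotate left by 2).
Working it through for "keywordj": intermediate "ewrj", final "rjew".
(Check on "yemkopng": → "ekpg" → "pgek" ✓)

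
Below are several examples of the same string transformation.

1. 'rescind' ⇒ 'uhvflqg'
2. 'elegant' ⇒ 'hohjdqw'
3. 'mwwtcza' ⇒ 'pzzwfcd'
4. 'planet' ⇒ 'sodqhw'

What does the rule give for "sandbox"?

vdqgera

What's happening: shift every letter 3 places forward in the alphabet (wrapping around).
So "sandbox" becomes "vdqgera".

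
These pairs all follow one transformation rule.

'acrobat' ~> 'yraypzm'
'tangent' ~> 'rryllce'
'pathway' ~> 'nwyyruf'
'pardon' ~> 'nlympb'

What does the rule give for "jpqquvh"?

hfntoso

Looking at the pairs, the operation is to take characters alternately from the front and the back (1st, last, 2nd, 2nd-last, ...), then shift every letter 2 places backward in the alphabet (wrapping around).
For "jpqquvh", step one produces "jhpvquq"; step two turns that into "hfntoso".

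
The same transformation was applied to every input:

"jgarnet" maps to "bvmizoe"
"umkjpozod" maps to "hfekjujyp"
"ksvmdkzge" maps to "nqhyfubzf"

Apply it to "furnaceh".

Looking at the pairs, the operation is to move the first character to the end, then shift every letter 5 places backward in the alphabet (wrapping around).
On "furnaceh": the first step gives "urnacehf", and the second then gives "pmivxzca".

pmivxzca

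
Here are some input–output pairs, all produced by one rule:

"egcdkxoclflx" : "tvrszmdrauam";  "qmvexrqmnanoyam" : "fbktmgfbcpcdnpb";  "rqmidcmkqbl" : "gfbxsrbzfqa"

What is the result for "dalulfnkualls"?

Each output is the input with this applied: shift every letter 11 places backward in the alphabet (wrapping around).
For "dalulfnkualls" the result is "spajauczjpaah".

spajauczjpaah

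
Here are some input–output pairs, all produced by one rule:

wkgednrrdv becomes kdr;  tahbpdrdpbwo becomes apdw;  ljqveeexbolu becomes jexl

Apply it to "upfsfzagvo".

The pattern: keep one character in every 3, starting at position 2 (positions 2nd, 5th, 8th, ...).
On "upfsfzagvo" that produces "pfg".

pfg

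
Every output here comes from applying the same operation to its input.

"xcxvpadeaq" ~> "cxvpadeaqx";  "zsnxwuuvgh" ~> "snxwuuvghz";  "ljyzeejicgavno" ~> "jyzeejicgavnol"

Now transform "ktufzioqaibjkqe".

The pattern: move the first character to the end.
For "ktufzioqaibjkqe" the result is "tufzioqaibjkqek".

tufzioqaibjkqek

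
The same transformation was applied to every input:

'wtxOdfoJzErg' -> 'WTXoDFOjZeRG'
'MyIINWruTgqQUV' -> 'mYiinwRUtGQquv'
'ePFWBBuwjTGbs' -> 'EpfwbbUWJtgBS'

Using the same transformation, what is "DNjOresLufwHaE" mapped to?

dnJoRESlUFWhAe

What's happening: flip the case of every letter.
So "DNjOresLufwHaE" becomes "dnJoRESlUFWhAe".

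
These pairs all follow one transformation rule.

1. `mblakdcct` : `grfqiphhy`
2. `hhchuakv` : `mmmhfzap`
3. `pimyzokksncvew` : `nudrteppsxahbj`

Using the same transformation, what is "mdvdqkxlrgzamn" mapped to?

iriapvqclwfesr

In each case the input is transformed by: swap each adjacent pair of characters (1↔2, 3↔4, ...), then shift every letter 5 places forward in the alphabet (wrapping around).
Working it through for "mdvdqkxlrgzamn": intermediate "dmdvkqlxgraznm", final "iriapvqclwfesr".
(Check on "mblakdcct": → "bmaldkcct" → "grfqiphhy" ✓)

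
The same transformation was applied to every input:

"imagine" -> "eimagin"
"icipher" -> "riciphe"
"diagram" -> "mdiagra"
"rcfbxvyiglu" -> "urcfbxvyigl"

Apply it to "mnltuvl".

lmnltuv

In each case the input is transformed by: move the last character to the front.
Applying that to "mnltuvl" gives "lmnltuv".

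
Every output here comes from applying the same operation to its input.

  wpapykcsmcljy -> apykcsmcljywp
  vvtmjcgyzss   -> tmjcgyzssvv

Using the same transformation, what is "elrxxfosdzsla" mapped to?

Each output is the input with this applied: move the first 2 characters to the end (rotate left by 2).
On "elrxxfosdzsla" that produces "rxxfosdzslael".

rxxfosdzslael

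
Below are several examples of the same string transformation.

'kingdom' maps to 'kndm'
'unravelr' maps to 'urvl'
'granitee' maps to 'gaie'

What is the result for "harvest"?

hret

Looking at the pairs, the operation is to keep every other character starting from the first (positions 1st, 3rd, 5th, ...).
For "harvest" the result is "hret".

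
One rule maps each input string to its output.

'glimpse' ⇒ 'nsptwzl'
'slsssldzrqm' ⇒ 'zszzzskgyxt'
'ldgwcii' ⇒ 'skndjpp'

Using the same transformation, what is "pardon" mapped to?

whykvu

In each case the input is transformed by: shift every letter 7 places forward in the alphabet (wrapping around).
On "pardon" that produces "whykvu".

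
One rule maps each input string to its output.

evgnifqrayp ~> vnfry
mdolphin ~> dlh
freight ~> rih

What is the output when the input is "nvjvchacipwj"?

vvhcp

The pattern: delete the last character, then keep every other character starting from the second (positions 2nd, 4th, 6th, ...).
So "nvjvchacipwj" becomes "vvhcp".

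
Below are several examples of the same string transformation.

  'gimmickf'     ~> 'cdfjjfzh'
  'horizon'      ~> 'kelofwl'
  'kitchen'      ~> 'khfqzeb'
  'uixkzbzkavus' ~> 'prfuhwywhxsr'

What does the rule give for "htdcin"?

keqazf

In each case the input is transformed by: shift every letter 3 places backward in the alphabet (wrapping around), then move the last character to the front.
For "htdcin", step one produces "eqazfk"; step two turns that into "keqazf".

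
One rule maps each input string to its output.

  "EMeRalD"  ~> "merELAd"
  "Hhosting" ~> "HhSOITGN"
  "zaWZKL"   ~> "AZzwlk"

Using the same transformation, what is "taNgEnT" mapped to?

The pattern: swap each adjacent pair of characters (1↔2, 3↔4, ...), then flip the case of every letter.
Applying both steps to "taNgEnT": "atgNnET", then "ATGnNet".
(Check on "zaWZKL": → "azZWLK" → "AZzwlk" ✓)

ATGnNet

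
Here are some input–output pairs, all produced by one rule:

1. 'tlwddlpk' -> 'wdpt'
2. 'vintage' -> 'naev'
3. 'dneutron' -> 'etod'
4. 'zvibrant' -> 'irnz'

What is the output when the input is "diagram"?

armd

In each case the input is transformed by: keep every other character starting from the first (positions 1st, 3rd, 5th, ...), then move the first character to the end.
On "diagram" that produces "armd".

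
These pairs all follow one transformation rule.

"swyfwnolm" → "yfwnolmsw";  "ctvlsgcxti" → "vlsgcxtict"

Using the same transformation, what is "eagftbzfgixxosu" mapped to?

The rule is to move the first 2 characters to the end (rotate left by 2).
On "eagftbzfgixxosu" that produces "gftbzfgixxosuea".

gftbzfgixxosuea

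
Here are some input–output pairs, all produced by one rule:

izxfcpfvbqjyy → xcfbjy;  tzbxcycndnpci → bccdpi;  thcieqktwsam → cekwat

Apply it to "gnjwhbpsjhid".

Each output is the input with this applied: move the first character to the end, then keep every other character starting from the second (positions 2nd, 4th, 6th, ...).
"gnjwhbpsjhid" → "jhpjig".
(Check on "thcieqktwsam": → "hcieqktwsamt" → "cekwat" ✓)

jhpjig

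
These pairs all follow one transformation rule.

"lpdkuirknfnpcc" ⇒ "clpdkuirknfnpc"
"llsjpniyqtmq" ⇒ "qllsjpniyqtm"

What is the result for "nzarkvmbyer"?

rnzarkvmbye

The rule is to move the last character to the front.
For "nzarkvmbyer" the result is "rnzarkvmbye".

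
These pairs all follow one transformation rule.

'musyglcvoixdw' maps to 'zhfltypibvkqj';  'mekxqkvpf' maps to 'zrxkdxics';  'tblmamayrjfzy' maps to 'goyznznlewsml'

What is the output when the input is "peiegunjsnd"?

Each output is the input with this applied: shift every letter 13 places forward in the alphabet (wrapping around) — i.e. ROT13.
So "peiegunjsnd" becomes "crvrthawfaq".

crvrthawfaq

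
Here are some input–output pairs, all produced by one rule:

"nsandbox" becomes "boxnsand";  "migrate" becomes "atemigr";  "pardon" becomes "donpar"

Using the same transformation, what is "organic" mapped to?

nicorga

In each case the input is transformed by: move the last 3 characters to the front (rotate right by 3).
On "organic" that produces "nicorga".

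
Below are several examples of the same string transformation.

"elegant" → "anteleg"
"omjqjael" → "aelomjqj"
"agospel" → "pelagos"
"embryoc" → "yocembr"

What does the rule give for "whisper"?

Each output is the input with this applied: move the last 3 characters to the front (rotate right by 3).
"whisper" → "perwhis".

perwhis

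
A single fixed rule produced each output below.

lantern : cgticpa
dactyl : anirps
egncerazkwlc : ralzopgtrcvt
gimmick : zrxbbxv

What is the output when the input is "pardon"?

Each output is the input with this applied: reverse the string, then shift every letter 11 places backward in the alphabet (wrapping around).
Applying both steps to "pardon": "nodrap", then "cdsgpe".

cdsgpe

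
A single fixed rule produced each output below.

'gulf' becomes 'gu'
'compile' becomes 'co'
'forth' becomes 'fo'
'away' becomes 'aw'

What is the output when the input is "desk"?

The pattern: keep only the first 2 characters.
So "desk" becomes "de".

de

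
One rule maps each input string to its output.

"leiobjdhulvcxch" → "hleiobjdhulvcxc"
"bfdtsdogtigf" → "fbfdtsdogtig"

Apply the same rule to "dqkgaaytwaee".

The transformation: move the last character to the front.
Doing the same to "dqkgaaytwaee": "edqkgaaytwae".

edqkgaaytwae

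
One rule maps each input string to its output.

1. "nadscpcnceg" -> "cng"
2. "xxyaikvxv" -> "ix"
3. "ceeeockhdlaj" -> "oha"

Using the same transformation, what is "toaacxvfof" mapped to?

What's happening: delete the first 2 characters, then keep one character in every 3, starting at position 3 (positions 3rd, 6th, 9th, ...).
On "toaacxvfof": the first step gives "aacxvfof", and the second then gives "cf".
(Check on "ceeeockhdlaj": → "eeockhdlaj" → "oha" ✓)

cf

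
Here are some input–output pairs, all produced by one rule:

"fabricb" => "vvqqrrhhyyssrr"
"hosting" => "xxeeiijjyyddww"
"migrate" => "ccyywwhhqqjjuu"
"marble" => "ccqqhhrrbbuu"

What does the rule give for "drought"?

tthheekkwwxxjj

Looking at the pairs, the operation is to shift every letter 10 places backward in the alphabet (wrapping around), then double every character.
"drought" → "thekwxj" → "tthheekkwwxxjj".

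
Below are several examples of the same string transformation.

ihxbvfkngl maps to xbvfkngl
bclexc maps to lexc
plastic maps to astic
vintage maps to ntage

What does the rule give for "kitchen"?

Rule — delete the first 2 characters.
So "kitchen" becomes "tchen".

tchen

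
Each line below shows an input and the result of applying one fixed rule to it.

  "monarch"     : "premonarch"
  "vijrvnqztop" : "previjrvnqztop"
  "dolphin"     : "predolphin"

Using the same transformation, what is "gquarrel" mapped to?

In each case the input is transformed by: prepend "pre".
For "gquarrel" the result is "pregquarrel".

pregquarrel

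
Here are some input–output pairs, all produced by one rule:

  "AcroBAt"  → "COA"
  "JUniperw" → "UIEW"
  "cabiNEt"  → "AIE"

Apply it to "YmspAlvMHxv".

MPLMX

In each case the input is transformed by: keep every other character starting from the second (positions 2nd, 4th, 6th, ...), then convert every letter to uppercase.
For "YmspAlvMHxv", step one produces "mplMx"; step two turns that into "MPLMX".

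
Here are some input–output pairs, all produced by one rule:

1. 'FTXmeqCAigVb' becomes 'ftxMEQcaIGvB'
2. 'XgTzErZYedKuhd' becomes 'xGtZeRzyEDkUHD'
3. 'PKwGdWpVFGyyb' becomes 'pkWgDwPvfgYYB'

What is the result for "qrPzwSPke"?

Looking at the pairs, the operation is to flip the case of every letter.
"qrPzwSPke" → "QRpZWspKE".

QRpZWspKE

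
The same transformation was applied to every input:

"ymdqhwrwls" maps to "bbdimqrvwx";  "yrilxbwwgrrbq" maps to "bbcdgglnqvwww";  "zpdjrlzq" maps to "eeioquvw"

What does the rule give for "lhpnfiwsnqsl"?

bkmnqqssuvxx

The pattern: shift every letter 5 places forward in the alphabet (wrapping around), then sort the characters into alphabetical order.
Doing the same to "lhpnfiwsnqsl": "bkmnqqssuvxx".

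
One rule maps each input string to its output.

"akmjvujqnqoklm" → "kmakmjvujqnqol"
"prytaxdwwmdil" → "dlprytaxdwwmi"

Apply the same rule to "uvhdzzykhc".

kcuvhdzzyh

Each output is the input with this applied: move the last 2 characters to the front (rotate right by 2), then swap the first and last characters.
For "uvhdzzykhc", step one produces "hcuvhdzzyk"; step two turns that into "kcuvhdzzyh".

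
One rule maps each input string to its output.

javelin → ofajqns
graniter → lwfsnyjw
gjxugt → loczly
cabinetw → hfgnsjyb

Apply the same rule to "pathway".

ufymbfd

The rule is to shift every letter 5 places forward in the alphabet (wrapping around).
"pathway" → "ufymbfd".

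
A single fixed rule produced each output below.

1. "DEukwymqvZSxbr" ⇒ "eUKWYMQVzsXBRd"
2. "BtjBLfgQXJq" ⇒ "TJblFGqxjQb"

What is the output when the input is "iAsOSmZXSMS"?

aSosMzxsmsI

The pattern: flip the case of every letter, then move the first character to the end.
Starting from "iAsOSmZXSMS": after the first operation, "IaSosMzxsms"; after the second, "aSosMzxsmsI".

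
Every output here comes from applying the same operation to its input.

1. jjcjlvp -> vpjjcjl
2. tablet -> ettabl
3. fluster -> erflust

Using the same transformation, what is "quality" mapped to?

The transformation: move the last 2 characters to the front (rotate right by 2).
So "quality" becomes "tyquali".

tyquali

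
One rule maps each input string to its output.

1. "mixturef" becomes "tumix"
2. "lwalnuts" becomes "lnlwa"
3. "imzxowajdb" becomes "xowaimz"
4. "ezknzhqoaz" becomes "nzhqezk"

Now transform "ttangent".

Looking at the pairs, the operation is to delete the last 3 characters, then move the first 3 characters to the end (rotate left by 3).
For "ttangent", step one produces "ttang"; step two turns that into "ngtta".

ngtta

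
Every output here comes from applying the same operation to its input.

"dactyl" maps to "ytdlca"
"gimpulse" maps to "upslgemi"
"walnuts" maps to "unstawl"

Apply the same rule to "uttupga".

The rule is to move the first 3 characters to the end (rotate left by 3), then swap each adjacent pair of characters (1↔2, 3↔4, ...).
On "uttupga": the first step gives "upgautt", and the second then gives "puagtut".

puagtut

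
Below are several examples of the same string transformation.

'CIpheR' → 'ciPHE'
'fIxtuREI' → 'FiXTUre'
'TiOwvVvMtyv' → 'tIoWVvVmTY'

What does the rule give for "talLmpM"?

Each output is the input with this applied: flip the case of every letter, then delete the last character.
For "talLmpM", step one produces "TALlMPm"; step two turns that into "TALlMP".
(Check on "fIxtuREI": → "FiXTUrei" → "FiXTUre" ✓)

TALlMP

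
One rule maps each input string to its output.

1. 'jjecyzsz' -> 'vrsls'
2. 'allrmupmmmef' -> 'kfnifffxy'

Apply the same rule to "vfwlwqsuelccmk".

The rule is to delete the first 3 characters, then shift every letter 7 places backward in the alphabet (wrapping around).
Working it through for "vfwlwqsuelccmk": intermediate "lwqsuelccmk", final "epjlnxevvfd".

epjlnxevvfd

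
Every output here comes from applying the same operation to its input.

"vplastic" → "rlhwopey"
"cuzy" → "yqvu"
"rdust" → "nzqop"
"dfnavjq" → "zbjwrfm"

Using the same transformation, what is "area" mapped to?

wnaw

In each case the input is transformed by: shift every letter 4 places backward in the alphabet (wrapping around).
Applying that to "area" gives "wnaw".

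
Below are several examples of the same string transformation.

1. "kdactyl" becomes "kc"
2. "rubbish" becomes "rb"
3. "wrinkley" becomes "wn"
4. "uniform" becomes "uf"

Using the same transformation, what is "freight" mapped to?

fi

The transformation: move the last 2 characters to the front (rotate right by 2), then keep one character in every 3, starting at position 3 (positions 3rd, 6th, 9th, ...).
Working it through for "freight": intermediate "htfreig", final "fi".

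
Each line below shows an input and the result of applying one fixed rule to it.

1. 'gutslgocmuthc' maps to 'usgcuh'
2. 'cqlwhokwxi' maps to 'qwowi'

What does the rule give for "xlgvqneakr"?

lvnar

In each case the input is transformed by: keep every other character starting from the second (positions 2nd, 4th, 6th, ...).
Doing the same to "xlgvqneakr": "lvnar".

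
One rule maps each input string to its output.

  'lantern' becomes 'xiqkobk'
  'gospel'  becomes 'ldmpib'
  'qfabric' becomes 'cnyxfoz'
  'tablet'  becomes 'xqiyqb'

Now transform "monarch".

The transformation: swap each adjacent pair of characters (1↔2, 3↔4, ...), then shift every letter 3 places backward in the alphabet (wrapping around).
On "monarch": the first step gives "omancrh", and the second then gives "ljxkzoe".

ljxkzoe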